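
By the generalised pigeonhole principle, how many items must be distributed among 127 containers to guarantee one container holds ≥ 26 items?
n = (26 − 1)·127 + 1 = 3176

By the generalised pigeonhole principle, to guarantee some box contains ≥ r objects we need more than (r − 1) · k objects total. Threshold: n = (r − 1) · k + 1. With r = 26 and k = 127: n = 25 · 127 + 1 = 3175 + 1 = 3176. For n = 3175 = 25 · 127, we can put exactly 25 objects in every box, avoiding 26 in any single one — so 3176 is tight.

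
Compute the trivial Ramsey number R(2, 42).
R(2, 42) = 42

R(2, k) = k for all k ≥ 2: in a 2-colouring of K_k, either some edge is red (a red K_2) or all edges are blue (a blue K_k). And K_{41} coloured all-blue has no blue K_42, so R(2, 42) > 41. Hence R(2, 42) = 42.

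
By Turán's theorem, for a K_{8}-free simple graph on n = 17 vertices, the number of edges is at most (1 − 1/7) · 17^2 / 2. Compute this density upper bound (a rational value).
Turán density bound = (6/7) · 17^2/2 = 867/7 ≈ 123.8571

Turán's theorem: ex(n, K_{r+1}) is achieved by the complete r-partite Turán graph T(n, r) with parts as balanced as possible, and is at most (1 − 1/r) · n^2/2. For r = 7, n = 17: the density bound is (6/7) · 289/2 = 867/7 ≈ 123.8571. The integer-valued extremum is e(T(17, 7)) = 123, which is strictly less than the density bound 867/7 since 7 ∤ 17 (the parts of T(17, 7) cannot all be equal).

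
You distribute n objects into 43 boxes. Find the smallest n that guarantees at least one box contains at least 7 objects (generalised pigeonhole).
n = (7 − 1)·43 + 1 = 259

By the generalised pigeonhole principle, to guarantee some box contains ≥ r objects we need more than (r − 1) · k objects total. Threshold: n = (r − 1) · k + 1. With r = 7 and k = 43: n = 6 · 43 + 1 = 258 + 1 = 259. For n = 258 = 6 · 43, we can put exactly 6 objects in every box, avoiding 7 in any single one — so 259 is tight.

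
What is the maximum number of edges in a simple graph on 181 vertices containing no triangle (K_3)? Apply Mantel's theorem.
ex(181, K_3) = ⌊181^2/4⌋ = 8190

Mantel (1907): a triangle-free graph on n vertices has at most ⌊n^2/4⌋ edges, with equality for the complete bipartite graph K_{⌊n/2⌋, ⌈n/2⌉}. For n = 181: ⌊181^2/4⌋ = ⌊32761/4⌋ = 8190. The extremal graph is K_{90, 91}, which has 90·91 = 8190 edges.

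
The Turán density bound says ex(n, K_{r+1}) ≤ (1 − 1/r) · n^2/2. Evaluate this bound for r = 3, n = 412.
Turán density bound = (2/3) · 412^2/2 = 169744/3 ≈ 56581.3333

Turán's theorem: ex(n, K_{r+1}) is achieved by the complete r-partite Turán graph T(n, r) with parts as balanced as possible, and is at most (1 − 1/r) · n^2/2. For r = 3, n = 412: the density bound is (2/3) · 169744/2 = 169744/3 ≈ 56581.3333. The integer-valued extremum is e(T(412, 3)) = 56581, which is strictly less than the density bound 169744/3 since 3 ∤ 412 (the parts of T(412, 3) cannot all be equal).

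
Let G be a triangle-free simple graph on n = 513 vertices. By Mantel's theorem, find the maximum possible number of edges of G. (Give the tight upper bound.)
ex(513, K_3) = ⌊513^2/4⌋ = 65792

Mantel (1907): a triangle-free graph on n vertices has at most ⌊n^2/4⌋ edges, with equality for the complete bipartite graph K_{⌊n/2⌋, ⌈n/2⌉}. For n = 513: ⌊513^2/4⌋ = ⌊263169/4⌋ = 65792. The extremal graph is K_{256, 257}, which has 256·257 = 65792 edges.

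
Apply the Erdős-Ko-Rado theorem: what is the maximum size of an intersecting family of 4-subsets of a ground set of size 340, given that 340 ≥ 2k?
max |F| = C(339, 3) = 6435689

The Erdős-Ko-Rado theorem states: for n ≥ 2k, an intersecting family of k-subsets of an n-element set has size at most C(n − 1, k − 1), with equality for 'star' families {A ⊆ [n] : |A| = k, i ∈ A} (fix an element i). For n = 340, k = 4: C(339, 3) = 6435689.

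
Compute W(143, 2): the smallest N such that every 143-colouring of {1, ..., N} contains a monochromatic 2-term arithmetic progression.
W(143, 2) = 143 + 1 = 144

A 2-term AP is any pair of integers, so a monochromatic 2-AP exists iff some colour is used at least twice. With 143 colours, the colouring i ↦ i on {1, ..., 143} uses each colour once, avoiding any monochromatic pair, so W(143, 2) > 143. For {1, ..., 144}, pigeonhole forces two integers of the same colour, which form a monochromatic 2-AP. Hence W(143, 2) = 144.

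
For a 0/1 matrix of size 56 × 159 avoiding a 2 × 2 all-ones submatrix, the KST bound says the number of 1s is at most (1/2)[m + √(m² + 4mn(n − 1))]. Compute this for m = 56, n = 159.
z(56, 159; 2, 2) ≤ (1/2)[56 + √(56² + 4·56·159·158)] = (1/2)[56 + √5630464] = 1214.4299

Kővári–Sós–Turán: let r_1, ..., r_56 be the row sums and z = Σ r_i the total number of 1s. Each pair of columns can share at most one row with both entries 1 (else a 2×2 all-ones block appears), so Σ_i C(r_i, 2) ≤ C(159, 2) = 12561. By convexity Σ_i C(r_i, 2) ≥ 56·C(z/56, 2) = z(z − 56)/(2·56), giving z² − 56z − 56·159·158 ≤ 0 and hence z ≤ (1/2)[56 + √(3136 + 4·1406832)] = (1/2)[56 + √5630464] ≈ (1/2)(56 + 2372.8599) = 1214.4299.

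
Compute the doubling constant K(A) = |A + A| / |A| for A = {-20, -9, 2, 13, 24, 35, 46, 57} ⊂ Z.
K = |A + A| / |A| = 15/8

Enumerate A + A = {a + b : a, b ∈ A}. With |A| = 8, there are |A|^2 = 64 ordered sum pairs; collecting distinct values, A + A = {-40, -29, -18, -7, 4, 15, 26, 37, 48, 59, 70, 81, 92, 103, 114}, so |A + A| = 15. Thus K = 15/8. Here |A + A| = 2|A| − 1 = 15, the minimum possible — so K = 15/8 is minimal, which holds iff A is an arithmetic progression.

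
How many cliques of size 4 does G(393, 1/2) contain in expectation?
E[# K_4] = C(393, 4) · (1/2)^C(4, 2) = 978833310 / 2^6 = 489416655/32 = 15294270.46875

For each 4-subset S of vertices (there are C(393, 4) = 978833310 such S), let X_S = 1 if S induces a K_4 (all C(4, 2) = 6 edges present). Then P(X_S = 1) = (1/2)^6 = 1/64. By linearity of expectation, E[# K_4] = C(393, 4) · (1/2)^6 = 978833310 / 64 = 489416655/32 = 15294270.46875.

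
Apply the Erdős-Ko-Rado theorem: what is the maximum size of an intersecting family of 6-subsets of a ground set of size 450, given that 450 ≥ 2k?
max |F| = C(449, 5) = 148711824464

The Erdős-Ko-Rado theorem states: for n ≥ 2k, an intersecting family of k-subsets of an n-element set has size at most C(n − 1, k − 1), with equality for 'star' families {A ⊆ [n] : |A| = k, i ∈ A} (fix an element i). For n = 450, k = 6: C(449, 5) = 148711824464.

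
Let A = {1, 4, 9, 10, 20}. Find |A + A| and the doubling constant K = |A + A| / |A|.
K = |A + A| / |A| = 15/5 = 3

Enumerate A + A = {a + b : a, b ∈ A}. With |A| = 5, there are |A|^2 = 25 ordered sum pairs; collecting distinct values, A + A = {2, 5, 8, 10, 11, 13, 14, 18, 19, 20, 21, 24, 29, 30, 40}, so |A + A| = 15. Thus K = 15/5 = 3. For comparison, the minimum possible |A + A| over all 5-element sets is 2·5 − 1 = 9 (so min K = 9/5), attained only by arithmetic progressions.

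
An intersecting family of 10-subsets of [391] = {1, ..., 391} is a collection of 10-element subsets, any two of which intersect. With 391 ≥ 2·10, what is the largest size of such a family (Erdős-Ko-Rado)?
max |F| = C(390, 9) = 524125465968126880

Erdős-Ko-Rado (1961): when n ≥ 2k, max |F| = C(n−1, k−1). The bound is attained by the star {A : i ∈ A} for any fixed i ∈ [n]. Here C(391−1, 10−1) = C(390, 9) = 524125465968126880.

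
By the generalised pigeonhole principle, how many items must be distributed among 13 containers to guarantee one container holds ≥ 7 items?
n = (7 − 1)·13 + 1 = 79

By the generalised pigeonhole principle, to guarantee some box contains ≥ r objects we need more than (r − 1) · k objects total. Threshold: n = (r − 1) · k + 1. With r = 7 and k = 13: n = 6 · 13 + 1 = 78 + 1 = 79. For n = 78 = 6 · 13, we can put exactly 6 objects in every box, avoiding 7 in any single one — so 79 is tight.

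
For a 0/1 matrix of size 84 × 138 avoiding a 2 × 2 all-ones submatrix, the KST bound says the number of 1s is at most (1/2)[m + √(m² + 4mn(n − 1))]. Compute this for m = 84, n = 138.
z(84, 138; 2, 2) ≤ (1/2)[84 + √(84² + 4·84·138·137)] = (1/2)[84 + √6359472] = 1302.8997

Kővári–Sós–Turán: let r_1, ..., r_84 be the row sums and z = Σ r_i the total number of 1s. Each pair of columns can share at most one row with both entries 1 (else a 2×2 all-ones block appears), so Σ_i C(r_i, 2) ≤ C(138, 2) = 9453. By convexity Σ_i C(r_i, 2) ≥ 84·C(z/84, 2) = z(z − 84)/(2·84), giving z² − 84z − 84·138·137 ≤ 0 and hence z ≤ (1/2)[84 + √(7056 + 4·1588104)] = (1/2)[84 + √6359472] ≈ (1/2)(84 + 2521.7994) = 1302.8997.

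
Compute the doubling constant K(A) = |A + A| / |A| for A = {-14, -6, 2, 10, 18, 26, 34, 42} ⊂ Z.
K = |A + A| / |A| = 15/8

Enumerate A + A = {a + b : a, b ∈ A}. With |A| = 8, there are |A|^2 = 64 ordered sum pairs; collecting distinct values, A + A = {-28, -20, -12, -4, 4, 12, 20, 28, 36, 44, 52, 60, 68, 76, 84}, so |A + A| = 15. Thus K = 15/8. Here |A + A| = 2|A| − 1 = 15, the minimum possible — so K = 15/8 is minimal, which holds iff A is an arithmetic progression.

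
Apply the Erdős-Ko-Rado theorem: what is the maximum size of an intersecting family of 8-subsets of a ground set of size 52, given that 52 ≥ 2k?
max |F| = C(51, 7) = 115775100

The Erdős-Ko-Rado theorem states: for n ≥ 2k, an intersecting family of k-subsets of an n-element set has size at most C(n − 1, k − 1), with equality for 'star' families {A ⊆ [n] : |A| = k, i ∈ A} (fix an element i). For n = 52, k = 8: C(51, 7) = 115775100.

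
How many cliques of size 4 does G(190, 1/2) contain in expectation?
E[# K_4] = C(190, 4) · (1/2)^C(4, 2) = 52602165 / 2^6 = 821908.828125

For each 4-subset S of vertices (there are C(190, 4) = 52602165 such S), let X_S = 1 if S induces a K_4 (all C(4, 2) = 6 edges present). Then P(X_S = 1) = (1/2)^6 = 1/64. By linearity of expectation, E[# K_4] = C(190, 4) · (1/2)^6 = 52602165 / 64 = 821908.828125.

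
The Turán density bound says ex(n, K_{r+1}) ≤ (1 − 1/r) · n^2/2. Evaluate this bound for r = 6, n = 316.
Turán density bound = (5/6) · 316^2/2 = 124820/3 ≈ 41606.6667

Turán's theorem: ex(n, K_{r+1}) is achieved by the complete r-partite Turán graph T(n, r) with parts as balanced as possible, and is at most (1 − 1/r) · n^2/2. For r = 6, n = 316: the density bound is (5/6) · 99856/2 = 124820/3 ≈ 41606.6667. The integer-valued extremum is e(T(316, 6)) = 41606, which is strictly less than the density bound 124820/3 since 6 ∤ 316 (the parts of T(316, 6) cannot all be equal).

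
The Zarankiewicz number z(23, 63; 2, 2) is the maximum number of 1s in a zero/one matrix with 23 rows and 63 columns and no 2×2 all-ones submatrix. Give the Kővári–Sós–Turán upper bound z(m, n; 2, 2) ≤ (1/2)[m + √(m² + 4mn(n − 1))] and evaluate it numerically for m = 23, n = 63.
z(23, 63; 2, 2) ≤ (1/2)[23 + √(23² + 4·23·63·62)] = (1/2)[23 + √359881] = 311.4504

Kővári–Sós–Turán: let r_1, ..., r_23 be the row sums and z = Σ r_i the total number of 1s. Each pair of columns can share at most one row with both entries 1 (else a 2×2 all-ones block appears), so Σ_i C(r_i, 2) ≤ C(63, 2) = 1953. By convexity Σ_i C(r_i, 2) ≥ 23·C(z/23, 2) = z(z − 23)/(2·23), giving z² − 23z − 23·63·62 ≤ 0 and hence z ≤ (1/2)[23 + √(529 + 4·89838)] = (1/2)[23 + √359881] ≈ (1/2)(23 + 599.9008) = 311.4504.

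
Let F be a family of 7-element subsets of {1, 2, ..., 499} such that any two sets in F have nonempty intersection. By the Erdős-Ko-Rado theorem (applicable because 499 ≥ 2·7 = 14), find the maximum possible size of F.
max |F| = C(498, 6) = 20554834231932

The Erdős-Ko-Rado theorem states: for n ≥ 2k, an intersecting family of k-subsets of an n-element set has size at most C(n − 1, k − 1), with equality for 'star' families {A ⊆ [n] : |A| = k, i ∈ A} (fix an element i). For n = 499, k = 7: C(498, 6) = 20554834231932.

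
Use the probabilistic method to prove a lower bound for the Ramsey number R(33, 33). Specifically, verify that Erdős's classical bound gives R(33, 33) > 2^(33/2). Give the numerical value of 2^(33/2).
2^(33/2) = 92681.9; so R(33, 33) > 92681.9

Colour each edge of K_n uniformly at random with red/blue. The expected number of monochromatic K_33 is C(n, 33) · 2 · 2^(−C(33,2)). If C(n, 33) · 2^(1 − C(33,2)) < 1, then with positive probability no monochromatic K_33 exists, so R(33, 33) > n. The standard estimate C(n, 33) ≤ n^33/33! shows this inequality holds whenever n ≤ 2^(33/2) (since 33! · 2^(C(33,2) − 1) > 2^(33^2/2) ≥ n^33). Hence R(33, 33) > 2^(33/2) = 92681.9.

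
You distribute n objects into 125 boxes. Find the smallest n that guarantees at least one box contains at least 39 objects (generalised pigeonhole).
n = (39 − 1)·125 + 1 = 4751

By the generalised pigeonhole principle, to guarantee some box contains ≥ r objects we need more than (r − 1) · k objects total. Threshold: n = (r − 1) · k + 1. With r = 39 and k = 125: n = 38 · 125 + 1 = 4750 + 1 = 4751. For n = 4750 = 38 · 125, we can put exactly 38 objects in every box, avoiding 39 in any single one — so 4751 is tight.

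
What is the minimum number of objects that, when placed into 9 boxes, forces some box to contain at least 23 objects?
n = (23 − 1)·9 + 1 = 199

By the generalised pigeonhole principle, to guarantee some box contains ≥ r objects we need more than (r − 1) · k objects total. Threshold: n = (r − 1) · k + 1. With r = 23 and k = 9: n = 22 · 9 + 1 = 198 + 1 = 199. For n = 198 = 22 · 9, we can put exactly 22 objects in every box, avoiding 23 in any single one — so 199 is tight.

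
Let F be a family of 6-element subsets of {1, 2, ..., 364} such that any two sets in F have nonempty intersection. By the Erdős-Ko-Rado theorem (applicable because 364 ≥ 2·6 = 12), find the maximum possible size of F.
max |F| = C(363, 5) = 51090258582

Erdős-Ko-Rado (1961): when n ≥ 2k, max |F| = C(n−1, k−1). The bound is attained by the star {A : i ∈ A} for any fixed i ∈ [n]. Here C(364−1, 6−1) = C(363, 5) = 51090258582.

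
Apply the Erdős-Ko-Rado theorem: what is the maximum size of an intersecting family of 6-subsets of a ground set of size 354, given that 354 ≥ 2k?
max |F| = C(353, 5) = 44395270920

The Erdős-Ko-Rado theorem states: for n ≥ 2k, an intersecting family of k-subsets of an n-element set has size at most C(n − 1, k − 1), with equality for 'star' families {A ⊆ [n] : |A| = k, i ∈ A} (fix an element i). For n = 354, k = 6: C(353, 5) = 44395270920.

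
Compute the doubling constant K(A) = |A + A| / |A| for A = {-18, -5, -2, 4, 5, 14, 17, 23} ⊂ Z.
K = |A + A| / |A| = 29/8

Enumerate A + A = {a + b : a, b ∈ A}. With |A| = 8, there are |A|^2 = 64 ordered sum pairs; collecting distinct values, A + A = {-36, -23, -20, -14, -13, -10, -7, -4, -1, 0, 2, 3, 5, 8, 9, 10, 12, 15, 18, 19, 21, 22, 27, 28, 31, 34, 37, 40, 46}, so |A + A| = 29. Thus K = 29/8. For comparison, the minimum possible |A + A| over all 8-element sets is 2·8 − 1 = 15 (so min K = 15/8), attained only by arithmetic progressions.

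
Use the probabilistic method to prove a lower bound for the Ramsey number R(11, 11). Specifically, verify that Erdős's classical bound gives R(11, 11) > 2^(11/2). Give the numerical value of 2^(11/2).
2^(11/2) = 45.2548; so R(11, 11) > 45.2548

Colour each edge of K_n uniformly at random with red/blue. The expected number of monochromatic K_11 is C(n, 11) · 2 · 2^(−C(11,2)). If C(n, 11) · 2^(1 − C(11,2)) < 1, then with positive probability no monochromatic K_11 exists, so R(11, 11) > n. The standard estimate C(n, 11) ≤ n^11/11! shows this inequality holds whenever n ≤ 2^(11/2) (since 11! · 2^(C(11,2) − 1) > 2^(11^2/2) ≥ n^11). Hence R(11, 11) > 2^(11/2) = 45.2548.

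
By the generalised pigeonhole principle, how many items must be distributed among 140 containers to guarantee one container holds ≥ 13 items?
n = (13 − 1)·140 + 1 = 1681

By the generalised pigeonhole principle, to guarantee some box contains ≥ r objects we need more than (r − 1) · k objects total. Threshold: n = (r − 1) · k + 1. With r = 13 and k = 140: n = 12 · 140 + 1 = 1680 + 1 = 1681. For n = 1680 = 12 · 140, we can put exactly 12 objects in every box, avoiding 13 in any single one — so 1681 is tight.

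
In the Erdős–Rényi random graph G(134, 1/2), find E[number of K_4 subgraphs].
E[# K_4] = C(134, 4) · (1/2)^C(4, 2) = 12840751 / 2^6 = 200636.734375

For each 4-subset S of vertices (there are C(134, 4) = 12840751 such S), let X_S = 1 if S induces a K_4 (all C(4, 2) = 6 edges present). Then P(X_S = 1) = (1/2)^6 = 1/64. By linearity of expectation, E[# K_4] = C(134, 4) · (1/2)^6 = 12840751 / 64 = 200636.734375.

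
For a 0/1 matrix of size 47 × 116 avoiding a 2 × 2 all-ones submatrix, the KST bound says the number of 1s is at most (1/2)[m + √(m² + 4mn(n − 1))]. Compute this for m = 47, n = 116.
z(47, 116; 2, 2) ≤ (1/2)[47 + √(47² + 4·47·116·115)] = (1/2)[47 + √2510129] = 815.6693

Kővári–Sós–Turán: let r_1, ..., r_47 be the row sums and z = Σ r_i the total number of 1s. Each pair of columns can share at most one row with both entries 1 (else a 2×2 all-ones block appears), so Σ_i C(r_i, 2) ≤ C(116, 2) = 6670. By convexity Σ_i C(r_i, 2) ≥ 47·C(z/47, 2) = z(z − 47)/(2·47), giving z² − 47z − 47·116·115 ≤ 0 and hence z ≤ (1/2)[47 + √(2209 + 4·626980)] = (1/2)[47 + √2510129] ≈ (1/2)(47 + 1584.3387) = 815.6693.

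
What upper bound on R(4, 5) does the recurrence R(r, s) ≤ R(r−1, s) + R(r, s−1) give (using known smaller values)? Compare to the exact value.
R(4, 5) ≤ R(3, 5) + R(4, 4) = 14 + 18 = 32; exact value R(4, 5) = 25.

The Erdős–Szekeres recurrence R(r, s) ≤ R(r−1, s) + R(r, s−1) applied to (r, s) = (4, 5) gives
  R(4, 5) ≤ R(3, 5) + R(4, 4) = 14 + 18 = 32.
(Recall R(2, k) = k and R is symmetric.) The recurrence is not tight here (it gives 32, but the exact value is R(4, 5) = 25); the tight upper bound requires a sharper argument than the simple recurrence, combined with a lower-bound construction on K_{24}.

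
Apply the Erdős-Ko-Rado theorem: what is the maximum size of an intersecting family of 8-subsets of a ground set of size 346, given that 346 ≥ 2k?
max |F| = C(345, 7) = 108567596033820

Erdős-Ko-Rado (1961): when n ≥ 2k, max |F| = C(n−1, k−1). The bound is attained by the star {A : i ∈ A} for any fixed i ∈ [n]. Here C(346−1, 8−1) = C(345, 7) = 108567596033820.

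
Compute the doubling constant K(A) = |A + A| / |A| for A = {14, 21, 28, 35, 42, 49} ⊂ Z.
K = |A + A| / |A| = 11/6

Enumerate A + A = {a + b : a, b ∈ A}. With |A| = 6, there are |A|^2 = 36 ordered sum pairs; collecting distinct values, A + A = {28, 35, 42, 49, 56, 63, 70, 77, 84, 91, 98}, so |A + A| = 11. Thus K = 11/6. Here |A + A| = 2|A| − 1 = 11, the minimum possible — so K = 11/6 is minimal, which holds iff A is an arithmetic progression.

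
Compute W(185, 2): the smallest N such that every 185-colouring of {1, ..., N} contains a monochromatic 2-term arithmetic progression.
W(185, 2) = 185 + 1 = 186

A 2-term AP is any pair of integers, so a monochromatic 2-AP exists iff some colour is used at least twice. With 185 colours, the colouring i ↦ i on {1, ..., 185} uses each colour once, avoiding any monochromatic pair, so W(185, 2) > 185. For {1, ..., 186}, pigeonhole forces two integers of the same colour, which form a monochromatic 2-AP. Hence W(185, 2) = 186.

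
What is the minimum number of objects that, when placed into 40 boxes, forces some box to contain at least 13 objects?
n = (13 − 1)·40 + 1 = 481

By the generalised pigeonhole principle, to guarantee some box contains ≥ r objects we need more than (r − 1) · k objects total. Threshold: n = (r − 1) · k + 1. With r = 13 and k = 40: n = 12 · 40 + 1 = 480 + 1 = 481. For n = 480 = 12 · 40, we can put exactly 12 objects in every box, avoiding 13 in any single one — so 481 is tight.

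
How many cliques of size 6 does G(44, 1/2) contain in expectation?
E[# K_6] = C(44, 6) · (1/2)^C(6, 2) = 7059052 / 2^15 = 1764763/8192 ≈ 215.425171

For each 6-subset S of vertices (there are C(44, 6) = 7059052 such S), let X_S = 1 if S induces a K_6 (all C(6, 2) = 15 edges present). Then P(X_S = 1) = (1/2)^15 = 1/32768. By linearity of expectation, E[# K_6] = C(44, 6) · (1/2)^15 = 7059052 / 32768 = 1764763/8192 ≈ 215.425171.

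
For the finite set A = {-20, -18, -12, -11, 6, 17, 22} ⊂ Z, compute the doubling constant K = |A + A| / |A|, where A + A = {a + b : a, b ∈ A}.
K = |A + A| / |A| = 28/7 = 4

Enumerate A + A = {a + b : a, b ∈ A}. With |A| = 7, there are |A|^2 = 49 ordered sum pairs; collecting distinct values, A + A = {-40, -38, -36, -32, -31, -30, -29, -24, -23, -22, -14, -12, -6, -5, -3, -1, 2, 4, 5, 6, 10, 11, 12, 23, 28, 34, 39, 44}, so |A + A| = 28. Thus K = 28/7 = 4. For comparison, the minimum possible |A + A| over all 7-element sets is 2·7 − 1 = 13 (so min K = 13/7), attained only by arithmetic progressions.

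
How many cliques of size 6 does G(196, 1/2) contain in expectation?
E[# K_6] = C(196, 6) · (1/2)^C(6, 2) = 72887293024 / 2^15 = 2277727907/1024 ≈ 2224343.659180

For each 6-subset S of vertices (there are C(196, 6) = 72887293024 such S), let X_S = 1 if S induces a K_6 (all C(6, 2) = 15 edges present). Then P(X_S = 1) = (1/2)^15 = 1/32768. By linearity of expectation, E[# K_6] = C(196, 6) · (1/2)^15 = 72887293024 / 32768 = 2277727907/1024 ≈ 2224343.659180.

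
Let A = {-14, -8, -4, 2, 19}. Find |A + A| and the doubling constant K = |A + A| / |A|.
K = |A + A| / |A| = 14/5

Enumerate A + A = {a + b : a, b ∈ A}. With |A| = 5, there are |A|^2 = 25 ordered sum pairs; collecting distinct values, A + A = {-28, -22, -18, -16, -12, -8, -6, -2, 4, 5, 11, 15, 21, 38}, so |A + A| = 14. Thus K = 14/5. For comparison, the minimum possible |A + A| over all 5-element sets is 2·5 − 1 = 9 (so min K = 9/5), attained only by arithmetic progressions.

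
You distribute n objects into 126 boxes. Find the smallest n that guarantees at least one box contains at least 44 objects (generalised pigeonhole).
n = (44 − 1)·126 + 1 = 5419

By the generalised pigeonhole principle, to guarantee some box contains ≥ r objects we need more than (r − 1) · k objects total. Threshold: n = (r − 1) · k + 1. With r = 44 and k = 126: n = 43 · 126 + 1 = 5418 + 1 = 5419. For n = 5418 = 43 · 126, we can put exactly 43 objects in every box, avoiding 44 in any single one — so 5419 is tight.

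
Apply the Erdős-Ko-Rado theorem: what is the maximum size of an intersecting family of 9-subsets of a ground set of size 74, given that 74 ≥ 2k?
max |F| = C(73, 8) = 13442126049

The Erdős-Ko-Rado theorem states: for n ≥ 2k, an intersecting family of k-subsets of an n-element set has size at most C(n − 1, k − 1), with equality for 'star' families {A ⊆ [n] : |A| = k, i ∈ A} (fix an element i). For n = 74, k = 9: C(73, 8) = 13442126049.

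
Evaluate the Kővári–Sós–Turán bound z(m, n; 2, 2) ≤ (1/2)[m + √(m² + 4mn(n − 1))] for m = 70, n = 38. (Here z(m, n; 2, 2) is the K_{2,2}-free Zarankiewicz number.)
z(70, 38; 2, 2) ≤ (1/2)[70 + √(70² + 4·70·38·37)] = (1/2)[70 + √398580] = 350.666

Kővári–Sós–Turán: let r_1, ..., r_70 be the row sums and z = Σ r_i the total number of 1s. Each pair of columns can share at most one row with both entries 1 (else a 2×2 all-ones block appears), so Σ_i C(r_i, 2) ≤ C(38, 2) = 703. By convexity Σ_i C(r_i, 2) ≥ 70·C(z/70, 2) = z(z − 70)/(2·70), giving z² − 70z − 70·38·37 ≤ 0 and hence z ≤ (1/2)[70 + √(4900 + 4·98420)] = (1/2)[70 + √398580] ≈ (1/2)(70 + 631.3319) = 350.666.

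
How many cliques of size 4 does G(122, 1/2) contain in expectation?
E[# K_4] = C(122, 4) · (1/2)^C(4, 2) = 8783390 / 2^6 = 4391695/32 = 137240.46875

For each 4-subset S of vertices (there are C(122, 4) = 8783390 such S), let X_S = 1 if S induces a K_4 (all C(4, 2) = 6 edges present). Then P(X_S = 1) = (1/2)^6 = 1/64. By linearity of expectation, E[# K_4] = C(122, 4) · (1/2)^6 = 8783390 / 64 = 4391695/32 = 137240.46875.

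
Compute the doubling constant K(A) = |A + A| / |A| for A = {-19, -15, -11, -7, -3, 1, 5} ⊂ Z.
K = |A + A| / |A| = 13/7

Enumerate A + A = {a + b : a, b ∈ A}. With |A| = 7, there are |A|^2 = 49 ordered sum pairs; collecting distinct values, A + A = {-38, -34, -30, -26, -22, -18, -14, -10, -6, -2, 2, 6, 10}, so |A + A| = 13. Thus K = 13/7. Here |A + A| = 2|A| − 1 = 13, the minimum possible — so K = 13/7 is minimal, which holds iff A is an arithmetic progression.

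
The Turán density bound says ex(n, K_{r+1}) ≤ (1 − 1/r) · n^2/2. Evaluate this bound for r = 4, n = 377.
Turán density bound = (3/4) · 377^2/2 = 426387/8 ≈ 53298.375

Turán's theorem: ex(n, K_{r+1}) is achieved by the complete r-partite Turán graph T(n, r) with parts as balanced as possible, and is at most (1 − 1/r) · n^2/2. For r = 4, n = 377: the density bound is (3/4) · 142129/2 = 426387/8 ≈ 53298.375. The integer-valued extremum is e(T(377, 4)) = 53298, which is strictly less than the density bound 426387/8 since 4 ∤ 377 (the parts of T(377, 4) cannot all be equal).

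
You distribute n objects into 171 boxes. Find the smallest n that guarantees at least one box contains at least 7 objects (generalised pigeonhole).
n = (7 − 1)·171 + 1 = 1027

By the generalised pigeonhole principle, to guarantee some box contains ≥ r objects we need more than (r − 1) · k objects total. Threshold: n = (r − 1) · k + 1. With r = 7 and k = 171: n = 6 · 171 + 1 = 1026 + 1 = 1027. For n = 1026 = 6 · 171, we can put exactly 6 objects in every box, avoiding 7 in any single one — so 1027 is tight.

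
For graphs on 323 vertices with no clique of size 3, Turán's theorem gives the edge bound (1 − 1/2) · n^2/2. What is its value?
Turán density bound = (1/2) · 323^2/2 = 104329/4 ≈ 26082.25

Turán's theorem: ex(n, K_{r+1}) is achieved by the complete r-partite Turán graph T(n, r) with parts as balanced as possible, and is at most (1 − 1/r) · n^2/2. For r = 2, n = 323: the density bound is (1/2) · 104329/2 = 104329/4 ≈ 26082.25. The integer-valued extremum is e(T(323, 2)) = 26082, which is strictly less than the density bound 104329/4 since 2 ∤ 323 (the parts of T(323, 2) cannot all be equal).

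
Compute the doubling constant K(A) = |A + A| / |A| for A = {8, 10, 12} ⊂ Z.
K = |A + A| / |A| = 5/3

Enumerate A + A = {a + b : a, b ∈ A}. With |A| = 3, there are |A|^2 = 9 ordered sum pairs; collecting distinct values, A + A = {16, 18, 20, 22, 24}, so |A + A| = 5. Thus K = 5/3. Here |A + A| = 2|A| − 1 = 5, the minimum possible — so K = 5/3 is minimal, which holds iff A is an arithmetic progression.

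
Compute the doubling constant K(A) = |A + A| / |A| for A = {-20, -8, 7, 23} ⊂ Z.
K = |A + A| / |A| = 10/4 = 5/2

Enumerate A + A = {a + b : a, b ∈ A}. With |A| = 4, there are |A|^2 = 16 ordered sum pairs; collecting distinct values, A + A = {-40, -28, -16, -13, -1, 3, 14, 15, 30, 46}, so |A + A| = 10. Thus K = 10/4 = 5/2. For comparison, the minimum possible |A + A| over all 4-element sets is 2·4 − 1 = 7 (so min K = 7/4), attained only by arithmetic progressions.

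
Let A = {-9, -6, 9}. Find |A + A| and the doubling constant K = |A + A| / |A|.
K = |A + A| / |A| = 6/3 = 2

Enumerate A + A = {a + b : a, b ∈ A}. With |A| = 3, there are |A|^2 = 9 ordered sum pairs; collecting distinct values, A + A = {-18, -15, -12, 0, 3, 18}, so |A + A| = 6. Thus K = 6/3 = 2. For comparison, the minimum possible |A + A| over all 3-element sets is 2·3 − 1 = 5 (so min K = 5/3), attained only by arithmetic progressions.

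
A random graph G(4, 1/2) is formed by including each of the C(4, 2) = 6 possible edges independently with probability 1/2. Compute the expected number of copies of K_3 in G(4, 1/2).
E[# K_3] = C(4, 3) · (1/2)^C(3, 2) = 4 / 2^3 = 1/2 = 0.5

For each 3-subset S of vertices (there are C(4, 3) = 4 such S), let X_S = 1 if S induces a K_3 (all C(3, 2) = 3 edges present). Then P(X_S = 1) = (1/2)^3 = 1/8. By linearity of expectation, E[# K_3] = C(4, 3) · (1/2)^3 = 4 / 8 = 1/2 = 0.5.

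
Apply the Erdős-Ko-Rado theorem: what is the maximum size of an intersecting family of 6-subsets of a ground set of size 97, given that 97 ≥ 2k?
max |F| = C(96, 5) = 61124064

The Erdős-Ko-Rado theorem states: for n ≥ 2k, an intersecting family of k-subsets of an n-element set has size at most C(n − 1, k − 1), with equality for 'star' families {A ⊆ [n] : |A| = k, i ∈ A} (fix an element i). For n = 97, k = 6: C(96, 5) = 61124064.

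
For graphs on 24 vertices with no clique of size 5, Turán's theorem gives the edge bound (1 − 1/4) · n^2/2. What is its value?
Turán density bound = (3/4) · 24^2/2 = 216

Turán's theorem: ex(n, K_{r+1}) is achieved by the complete r-partite Turán graph T(n, r) with parts as balanced as possible, and is at most (1 − 1/r) · n^2/2. For r = 4, n = 24: the density bound is (3/4) · 576/2 = 216. Since 4 ∣ 24, the Turán graph T(24, 4) has parts of equal size 6, and its edge count e(T(24, 4)) = 216 attains the density bound exactly.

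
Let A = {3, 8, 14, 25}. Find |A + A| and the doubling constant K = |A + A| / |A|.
K = |A + A| / |A| = 9/4

Enumerate A + A = {a + b : a, b ∈ A}. With |A| = 4, there are |A|^2 = 16 ordered sum pairs; collecting distinct values, A + A = {6, 11, 16, 17, 22, 28, 33, 39, 50}, so |A + A| = 9. Thus K = 9/4. For comparison, the minimum possible |A + A| over all 4-element sets is 2·4 − 1 = 7 (so min K = 7/4), attained only by arithmetic progressions.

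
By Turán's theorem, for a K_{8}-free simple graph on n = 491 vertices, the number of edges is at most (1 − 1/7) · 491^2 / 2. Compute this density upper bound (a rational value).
Turán density bound = (6/7) · 491^2/2 = 723243/7 ≈ 103320.4286

Turán's theorem: ex(n, K_{r+1}) is achieved by the complete r-partite Turán graph T(n, r) with parts as balanced as possible, and is at most (1 − 1/r) · n^2/2. For r = 7, n = 491: the density bound is (6/7) · 241081/2 = 723243/7 ≈ 103320.4286. The integer-valued extremum is e(T(491, 7)) = 103320, which is strictly less than the density bound 723243/7 since 7 ∤ 491 (the parts of T(491, 7) cannot all be equal).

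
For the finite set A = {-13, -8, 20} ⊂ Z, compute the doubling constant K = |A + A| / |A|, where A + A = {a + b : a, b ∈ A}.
K = |A + A| / |A| = 6/3 = 2

Enumerate A + A = {a + b : a, b ∈ A}. With |A| = 3, there are |A|^2 = 9 ordered sum pairs; collecting distinct values, A + A = {-26, -21, -16, 7, 12, 40}, so |A + A| = 6. Thus K = 6/3 = 2. For comparison, the minimum possible |A + A| over all 3-element sets is 2·3 − 1 = 5 (so min K = 5/3), attained only by arithmetic progressions.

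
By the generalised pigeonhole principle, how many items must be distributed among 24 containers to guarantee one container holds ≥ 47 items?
n = (47 − 1)·24 + 1 = 1105

By the generalised pigeonhole principle, to guarantee some box contains ≥ r objects we need more than (r − 1) · k objects total. Threshold: n = (r − 1) · k + 1. With r = 47 and k = 24: n = 46 · 24 + 1 = 1104 + 1 = 1105. For n = 1104 = 46 · 24, we can put exactly 46 objects in every box, avoiding 47 in any single one — so 1105 is tight.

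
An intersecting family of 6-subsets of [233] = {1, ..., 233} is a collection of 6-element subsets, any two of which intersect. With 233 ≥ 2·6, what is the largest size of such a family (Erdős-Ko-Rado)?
max |F| = C(232, 5) = 5363112216

The Erdős-Ko-Rado theorem states: for n ≥ 2k, an intersecting family of k-subsets of an n-element set has size at most C(n − 1, k − 1), with equality for 'star' families {A ⊆ [n] : |A| = k, i ∈ A} (fix an element i). For n = 233, k = 6: C(232, 5) = 5363112216.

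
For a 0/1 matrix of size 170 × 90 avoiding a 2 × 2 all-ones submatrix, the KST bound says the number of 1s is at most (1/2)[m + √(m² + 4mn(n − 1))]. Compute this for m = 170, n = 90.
z(170, 90; 2, 2) ≤ (1/2)[170 + √(170² + 4·170·90·89)] = (1/2)[170 + √5475700] = 1255.0107

Kővári–Sós–Turán: let r_1, ..., r_170 be the row sums and z = Σ r_i the total number of 1s. Each pair of columns can share at most one row with both entries 1 (else a 2×2 all-ones block appears), so Σ_i C(r_i, 2) ≤ C(90, 2) = 4005. By convexity Σ_i C(r_i, 2) ≥ 170·C(z/170, 2) = z(z − 170)/(2·170), giving z² − 170z − 170·90·89 ≤ 0 and hence z ≤ (1/2)[170 + √(28900 + 4·1361700)] = (1/2)[170 + √5475700] ≈ (1/2)(170 + 2340.0214) = 1255.0107.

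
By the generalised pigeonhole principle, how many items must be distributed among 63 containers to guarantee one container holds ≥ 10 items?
n = (10 − 1)·63 + 1 = 568

By the generalised pigeonhole principle, to guarantee some box contains ≥ r objects we need more than (r − 1) · k objects total. Threshold: n = (r − 1) · k + 1. With r = 10 and k = 63: n = 9 · 63 + 1 = 567 + 1 = 568. For n = 567 = 9 · 63, we can put exactly 9 objects in every box, avoiding 10 in any single one — so 568 is tight.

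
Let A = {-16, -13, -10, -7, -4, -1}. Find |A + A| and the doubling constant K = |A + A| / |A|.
K = |A + A| / |A| = 11/6

Enumerate A + A = {a + b : a, b ∈ A}. With |A| = 6, there are |A|^2 = 36 ordered sum pairs; collecting distinct values, A + A = {-32, -29, -26, -23, -20, -17, -14, -11, -8, -5, -2}, so |A + A| = 11. Thus K = 11/6. Here |A + A| = 2|A| − 1 = 11, the minimum possible — so K = 11/6 is minimal, which holds iff A is an arithmetic progression.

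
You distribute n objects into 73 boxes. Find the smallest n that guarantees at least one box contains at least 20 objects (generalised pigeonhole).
n = (20 − 1)·73 + 1 = 1388

By the generalised pigeonhole principle, to guarantee some box contains ≥ r objects we need more than (r − 1) · k objects total. Threshold: n = (r − 1) · k + 1. With r = 20 and k = 73: n = 19 · 73 + 1 = 1387 + 1 = 1388. For n = 1387 = 19 · 73, we can put exactly 19 objects in every box, avoiding 20 in any single one — so 1388 is tight.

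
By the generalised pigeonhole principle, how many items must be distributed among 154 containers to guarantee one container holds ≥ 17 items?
n = (17 − 1)·154 + 1 = 2465

By the generalised pigeonhole principle, to guarantee some box contains ≥ r objects we need more than (r − 1) · k objects total. Threshold: n = (r − 1) · k + 1. With r = 17 and k = 154: n = 16 · 154 + 1 = 2464 + 1 = 2465. For n = 2464 = 16 · 154, we can put exactly 16 objects in every box, avoiding 17 in any single one — so 2465 is tight.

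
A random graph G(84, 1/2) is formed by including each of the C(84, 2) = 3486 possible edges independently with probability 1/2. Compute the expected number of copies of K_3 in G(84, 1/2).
E[# K_3] = C(84, 3) · (1/2)^C(3, 2) = 95284 / 2^3 = 23821/2 = 11910.5

For each 3-subset S of vertices (there are C(84, 3) = 95284 such S), let X_S = 1 if S induces a K_3 (all C(3, 2) = 3 edges present). Then P(X_S = 1) = (1/2)^3 = 1/8. By linearity of expectation, E[# K_3] = C(84, 3) · (1/2)^3 = 95284 / 8 = 23821/2 = 11910.5.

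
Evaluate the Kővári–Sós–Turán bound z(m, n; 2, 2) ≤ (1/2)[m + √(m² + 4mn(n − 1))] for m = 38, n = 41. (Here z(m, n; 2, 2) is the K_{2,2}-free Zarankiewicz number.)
z(38, 41; 2, 2) ≤ (1/2)[38 + √(38² + 4·38·41·40)] = (1/2)[38 + √250724] = 269.3617

Kővári–Sós–Turán: let r_1, ..., r_38 be the row sums and z = Σ r_i the total number of 1s. Each pair of columns can share at most one row with both entries 1 (else a 2×2 all-ones block appears), so Σ_i C(r_i, 2) ≤ C(41, 2) = 820. By convexity Σ_i C(r_i, 2) ≥ 38·C(z/38, 2) = z(z − 38)/(2·38), giving z² − 38z − 38·41·40 ≤ 0 and hence z ≤ (1/2)[38 + √(1444 + 4·62320)] = (1/2)[38 + √250724] ≈ (1/2)(38 + 500.7235) = 269.3617.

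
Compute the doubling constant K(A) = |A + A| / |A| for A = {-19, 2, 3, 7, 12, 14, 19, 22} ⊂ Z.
K = |A + A| / |A| = 32/8 = 4

Enumerate A + A = {a + b : a, b ∈ A}. With |A| = 8, there are |A|^2 = 64 ordered sum pairs; collecting distinct values, A + A = {-38, -17, -16, -12, -7, -5, 0, 3, 4, 5, 6, 9, 10, 14, 15, 16, 17, 19, 21, 22, 24, 25, 26, 28, 29, 31, 33, 34, 36, 38, 41, 44}, so |A + A| = 32. Thus K = 32/8 = 4. For comparison, the minimum possible |A + A| over all 8-element sets is 2·8 − 1 = 15 (so min K = 15/8), attained only by arithmetic progressions.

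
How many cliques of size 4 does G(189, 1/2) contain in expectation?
E[# K_4] = C(189, 4) · (1/2)^C(4, 2) = 51494751 / 2^6 = 804605.484375

For each 4-subset S of vertices (there are C(189, 4) = 51494751 such S), let X_S = 1 if S induces a K_4 (all C(4, 2) = 6 edges present). Then P(X_S = 1) = (1/2)^6 = 1/64. By linearity of expectation, E[# K_4] = C(189, 4) · (1/2)^6 = 51494751 / 64 = 804605.484375.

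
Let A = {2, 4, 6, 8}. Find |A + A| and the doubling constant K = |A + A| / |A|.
K = |A + A| / |A| = 7/4

Enumerate A + A = {a + b : a, b ∈ A}. With |A| = 4, there are |A|^2 = 16 ordered sum pairs; collecting distinct values, A + A = {4, 6, 8, 10, 12, 14, 16}, so |A + A| = 7. Thus K = 7/4. Here |A + A| = 2|A| − 1 = 7, the minimum possible — so K = 7/4 is minimal, which holds iff A is an arithmetic progression.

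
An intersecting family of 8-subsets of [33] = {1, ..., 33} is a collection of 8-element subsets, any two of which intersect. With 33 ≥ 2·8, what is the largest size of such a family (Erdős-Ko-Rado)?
max |F| = C(32, 7) = 3365856

Erdős-Ko-Rado (1961): when n ≥ 2k, max |F| = C(n−1, k−1). The bound is attained by the star {A : i ∈ A} for any fixed i ∈ [n]. Here C(33−1, 8−1) = C(32, 7) = 3365856.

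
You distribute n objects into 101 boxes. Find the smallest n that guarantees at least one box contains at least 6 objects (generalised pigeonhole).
n = (6 − 1)·101 + 1 = 506

By the generalised pigeonhole principle, to guarantee some box contains ≥ r objects we need more than (r − 1) · k objects total. Threshold: n = (r − 1) · k + 1. With r = 6 and k = 101: n = 5 · 101 + 1 = 505 + 1 = 506. For n = 505 = 5 · 101, we can put exactly 5 objects in every box, avoiding 6 in any single one — so 506 is tight.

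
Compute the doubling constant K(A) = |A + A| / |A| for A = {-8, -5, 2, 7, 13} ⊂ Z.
K = |A + A| / |A| = 15/5 = 3

Enumerate A + A = {a + b : a, b ∈ A}. With |A| = 5, there are |A|^2 = 25 ordered sum pairs; collecting distinct values, A + A = {-16, -13, -10, -6, -3, -1, 2, 4, 5, 8, 9, 14, 15, 20, 26}, so |A + A| = 15. Thus K = 15/5 = 3. For comparison, the minimum possible |A + A| over all 5-element sets is 2·5 − 1 = 9 (so min K = 9/5), attained only by arithmetic progressions.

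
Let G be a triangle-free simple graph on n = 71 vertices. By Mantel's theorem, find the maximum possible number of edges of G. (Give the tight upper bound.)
ex(71, K_3) = ⌊71^2/4⌋ = 1260

Mantel (1907): a triangle-free graph on n vertices has at most ⌊n^2/4⌋ edges, with equality for the complete bipartite graph K_{⌊n/2⌋, ⌈n/2⌉}. For n = 71: ⌊71^2/4⌋ = ⌊5041/4⌋ = 1260. The extremal graph is K_{35, 36}, which has 35·36 = 1260 edges.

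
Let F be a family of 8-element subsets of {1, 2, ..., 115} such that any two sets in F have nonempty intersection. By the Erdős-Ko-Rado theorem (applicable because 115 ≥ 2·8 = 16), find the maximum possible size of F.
max |F| = C(114, 7) = 41146859952

Erdős-Ko-Rado (1961): when n ≥ 2k, max |F| = C(n−1, k−1). The bound is attained by the star {A : i ∈ A} for any fixed i ∈ [n]. Here C(115−1, 8−1) = C(114, 7) = 41146859952.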